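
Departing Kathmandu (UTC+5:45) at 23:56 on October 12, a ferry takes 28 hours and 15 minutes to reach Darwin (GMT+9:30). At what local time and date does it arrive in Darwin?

07:56 on Oct 14

Convert departure to UTC: 23:56 − 5:45 = 18:11 UTC on Oct 12.
Add 28 hours and 15 minutes travel time → 22:26 UTC (Oct 13).
Darwin is UTC+9:30, so local arrival = 22:26 + 9:30 = 07:56 on Oct 14.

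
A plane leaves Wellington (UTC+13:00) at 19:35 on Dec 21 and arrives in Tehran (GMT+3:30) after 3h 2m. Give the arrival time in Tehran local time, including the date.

Convert departure to UTC: 19:35 − 13:00 = 06:35 UTC on Dec 21.
Add 3 hours 2 minutes travel time → 09:37 UTC.
Tehran is UTC+3:30, so local arrival = 09:37 + 3:30 = 13:07 on Dec 21.

13:07 on Dec 21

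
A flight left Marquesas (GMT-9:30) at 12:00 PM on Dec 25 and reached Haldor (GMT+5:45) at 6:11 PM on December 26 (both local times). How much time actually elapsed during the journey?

14 hours 56 minutes

Haldor is 15:15 ahead of Marquesas.
Clock-face elapsed time (ignoring zones) is 30 hours 11 minutes.
Actual elapsed = 30 hours 11 minutes − 15:15 = 14 hours 56 minutes.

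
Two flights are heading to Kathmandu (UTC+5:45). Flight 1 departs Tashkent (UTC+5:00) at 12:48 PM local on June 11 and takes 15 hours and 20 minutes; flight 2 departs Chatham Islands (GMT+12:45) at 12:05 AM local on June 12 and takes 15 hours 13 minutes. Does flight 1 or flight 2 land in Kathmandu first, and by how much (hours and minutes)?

the first, by 3 hours 25 minutes

Flight 1 in UTC: 12:48 PM − 5:00 = 7:48 AM on Jun 11.
+15 hours 20 minutes → arrive 11:08 PM UTC on Jun 11.
Flight 2 in UTC: 12:05 AM − 12:45 = 11:20 AM on Jun 11.
+15 hours 13 minutes → arrive 2:33 AM UTC on Jun 12.
Flight 1 lands earlier by 3 hours 25 minutes.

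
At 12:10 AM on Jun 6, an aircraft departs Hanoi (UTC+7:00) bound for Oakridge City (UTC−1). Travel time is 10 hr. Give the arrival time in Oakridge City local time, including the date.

2:10 AM on June 6

Convert departure to UTC: 12:10 AM − 7:00 = 5:10 PM UTC on Jun 5.
Add 10 hours travel time → 3:10 AM UTC (Jun 6).
Oakridge City is UTC−1:00, so local arrival = 3:10 AM − 1:00 = 2:10 AM on Jun 6.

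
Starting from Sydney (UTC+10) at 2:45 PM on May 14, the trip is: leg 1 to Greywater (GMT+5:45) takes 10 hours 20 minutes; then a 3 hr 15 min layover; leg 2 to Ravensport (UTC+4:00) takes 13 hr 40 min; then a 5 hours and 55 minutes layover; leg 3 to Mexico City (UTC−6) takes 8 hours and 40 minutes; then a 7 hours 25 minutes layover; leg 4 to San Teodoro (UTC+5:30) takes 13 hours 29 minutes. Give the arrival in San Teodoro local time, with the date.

Convert departure to UTC: 2:45 PM − 10:00 = 4:45 AM UTC on May 14.
Add 10 hours and 20 minutes leg 1 → 3:05 PM UTC.
Add 3 hours and 15 minutes layover in Greywater → 6:20 PM UTC.
Add 13 hours and 40 minutes leg 2 → 8:00 AM UTC (May 15).
Add 5 hours and 55 minutes layover in Ravensport → 1:55 PM UTC.
Add 8 hours and 40 minutes leg 3 → 10:35 PM UTC.
Add 7 hours and 25 minutes layover in Mexico City → 6:00 AM UTC (May 16).
Add 13 hours 29 minutes leg 4 → 7:29 PM UTC.
San Teodoro is UTC+5:30, so local arrival = 7:29 PM + 5:30 = 12:59 AM on May 17.

12:59 AM on May 17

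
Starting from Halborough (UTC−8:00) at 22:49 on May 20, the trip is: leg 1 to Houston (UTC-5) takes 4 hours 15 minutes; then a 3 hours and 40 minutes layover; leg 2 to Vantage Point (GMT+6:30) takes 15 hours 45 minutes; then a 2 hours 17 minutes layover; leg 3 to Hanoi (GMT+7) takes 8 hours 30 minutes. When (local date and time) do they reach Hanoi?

Convert departure to UTC: 22:49 + 8:00 = 06:49 UTC on May 21.
Add 4 hours and 15 minutes leg 1 → 11:04 UTC.
Add 3 hours 40 minutes layover in Houston → 14:44 UTC.
Add 15 hours 45 minutes leg 2 → 06:29 UTC (May 22).
Add 2 hours and 17 minutes layover in Vantage Point → 08:46 UTC.
Add 8 hours and 30 minutes leg 3 → 17:16 UTC.
Hanoi is UTC+7:00, so local arrival = 17:16 + 7:00 = 00:16 on May 23.

00:16 on May 23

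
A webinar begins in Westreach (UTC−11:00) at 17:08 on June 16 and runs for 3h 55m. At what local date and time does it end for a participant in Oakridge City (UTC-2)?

Oakridge City is 9:00 ahead of Westreach.
After 3 hours 55 minutes it is 21:03 in Westreach.
Shift by the zone difference: 21:03 + 9:00 = 06:03 on Jun 17 in Oakridge City.

06:03 on June 17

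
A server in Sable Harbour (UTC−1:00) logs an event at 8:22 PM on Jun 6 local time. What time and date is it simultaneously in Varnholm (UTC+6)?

In UTC: 8:22 PM + 1:00 = 9:22 PM on Jun 6.
Varnholm is UTC+6:00: 9:22 PM + 6:00 = 3:22 AM on Jun 7.

3:22 AM on Jun 7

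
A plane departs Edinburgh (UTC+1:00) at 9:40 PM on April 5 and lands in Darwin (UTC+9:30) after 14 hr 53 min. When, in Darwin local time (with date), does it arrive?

Darwin is 8:30 ahead of Edinburgh.
After 14 hours 53 minutes it is 12:33 PM (Apr 6) in Edinburgh.
Shift by the zone difference: 12:33 PM + 8:30 = 9:03 PM on Apr 6 in Darwin.

9:03 PM on April 6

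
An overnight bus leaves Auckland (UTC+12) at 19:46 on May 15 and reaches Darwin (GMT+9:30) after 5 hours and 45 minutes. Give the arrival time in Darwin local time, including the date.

23:01 on May 15

Convert departure to UTC: 19:46 − 12:00 = 07:46 UTC on May 15.
Add 5 hours 45 minutes travel time → 13:31 UTC.
Darwin is UTC+9:30, so local arrival = 13:31 + 9:30 = 23:01 on May 15.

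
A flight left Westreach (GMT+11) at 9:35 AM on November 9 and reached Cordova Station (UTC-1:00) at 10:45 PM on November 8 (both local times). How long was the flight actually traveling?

1 hour 10 minutes

Departure in UTC: 9:35 AM − 11:00 = 10:35 PM on Nov 8.
Arrival in UTC: 10:45 PM + 1:00 = 11:45 PM on Nov 8.
Elapsed = 11:45 PM − 10:35 PM = 1 hour 10 minutes.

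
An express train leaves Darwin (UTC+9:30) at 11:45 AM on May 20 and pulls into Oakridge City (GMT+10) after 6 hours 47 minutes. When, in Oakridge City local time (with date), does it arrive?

Oakridge City is 0:30 ahead of Darwin.
After 6 hours 47 minutes it is 6:32 PM in Darwin.
Shift by the zone difference: 6:32 PM + 0:30 = 7:02 PM on May 20 in Oakridge City.

7:02 PM on May 20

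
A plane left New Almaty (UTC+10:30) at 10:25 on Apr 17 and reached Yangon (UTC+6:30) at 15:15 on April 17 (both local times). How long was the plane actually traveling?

Departure in UTC: 10:25 − 10:30 = 23:55 on Apr 16.
Arrival in UTC: 15:15 − 6:30 = 08:45 on Apr 17.
Elapsed = 08:45 − 23:55 (+1 day) = 8 hours 50 minutes.

8 hours 50 minutes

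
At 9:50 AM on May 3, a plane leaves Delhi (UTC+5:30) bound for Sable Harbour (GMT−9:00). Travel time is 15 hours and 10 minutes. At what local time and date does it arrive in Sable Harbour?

10:30 AM on May 3

Convert departure to UTC: 9:50 AM − 5:30 = 4:20 AM UTC on May 3.
Add 15 hours and 10 minutes travel time → 7:30 PM UTC.
Sable Harbour is UTC−9:00, so local arrival = 7:30 PM − 9:00 = 10:30 AM on May 3.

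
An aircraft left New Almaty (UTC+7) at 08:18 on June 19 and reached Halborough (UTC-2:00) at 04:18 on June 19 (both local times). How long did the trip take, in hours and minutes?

5 hours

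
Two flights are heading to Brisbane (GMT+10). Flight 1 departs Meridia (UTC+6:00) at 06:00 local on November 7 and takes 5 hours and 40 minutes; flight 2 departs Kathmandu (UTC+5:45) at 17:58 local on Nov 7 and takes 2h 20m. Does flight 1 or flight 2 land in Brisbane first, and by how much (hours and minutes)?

Flight 1 in UTC: 06:00 − 6:00 = 00:00 on Nov 7.
+5 hours 40 minutes → arrive 05:40 UTC on Nov 7.
Flight 2 in UTC: 17:58 − 5:45 = 12:13 on Nov 7.
+2 hours and 20 minutes → arrive 14:33 UTC on Nov 7.
Flight 1 lands earlier by 8 hours 53 minutes.

the first, by 8 hours 53 minutes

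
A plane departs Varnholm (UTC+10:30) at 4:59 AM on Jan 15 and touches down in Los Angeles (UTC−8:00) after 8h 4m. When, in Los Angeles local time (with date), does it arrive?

Convert departure to UTC: 4:59 AM − 10:30 = 6:29 PM UTC on Jan 14.
Add 8 hours 4 minutes travel time → 2:33 AM UTC (Jan 15).
Los Angeles is UTC−8:00, so local arrival = 2:33 AM − 8:00 = 6:33 PM on Jan 14.

6:33 PM on January 14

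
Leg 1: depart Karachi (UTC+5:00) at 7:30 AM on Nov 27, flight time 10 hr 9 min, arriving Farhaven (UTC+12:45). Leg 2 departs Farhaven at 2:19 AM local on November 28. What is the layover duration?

55 minutes

Convert departure to UTC: 7:30 AM − 5:00 = 2:30 AM UTC on Nov 27.
Add 10 hours and 9 minutes flight time → 12:39 PM UTC.
Farhaven is UTC+12:45, so local arrival = 12:39 PM + 12:45 = 1:24 AM on Nov 28.
Layover = 2:19 AM − 1:24 AM = 55 minutes.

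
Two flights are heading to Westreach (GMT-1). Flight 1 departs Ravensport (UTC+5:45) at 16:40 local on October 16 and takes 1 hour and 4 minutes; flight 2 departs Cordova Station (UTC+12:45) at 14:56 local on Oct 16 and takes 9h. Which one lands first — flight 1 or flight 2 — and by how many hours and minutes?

the second, by 48 minutes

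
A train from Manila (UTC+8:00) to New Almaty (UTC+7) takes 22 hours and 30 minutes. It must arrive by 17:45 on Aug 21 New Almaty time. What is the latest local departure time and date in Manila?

20:15 on Aug 20

Target arrival in UTC: 17:45 − 7:00 = 10:45 on Aug 21.
Subtract 22 hours 30 minutes → departure 12:15 UTC on Aug 20.
Manila is UTC+8:00: 12:15 + 8:00 = 20:15 on Aug 20.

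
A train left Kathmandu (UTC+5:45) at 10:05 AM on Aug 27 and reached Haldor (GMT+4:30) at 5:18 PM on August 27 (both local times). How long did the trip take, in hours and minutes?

Departure in UTC: 10:05 AM − 5:45 = 4:20 AM on Aug 27.
Arrival in UTC: 5:18 PM − 4:30 = 12:48 PM on Aug 27.
Elapsed = 12:48 PM − 4:20 AM = 8 hours 28 minutes.

8 hours 28 minutes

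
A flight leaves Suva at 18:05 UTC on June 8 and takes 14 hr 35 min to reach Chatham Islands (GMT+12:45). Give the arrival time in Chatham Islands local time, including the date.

21:25 on June 9

Departure is given in UTC: 18:05 on Jun 8.
Add 14 hours and 35 minutes → 08:40 UTC (Jun 9).
Chatham Islands is UTC+12:45: 08:40 + 12:45 = 21:25 on Jun 9.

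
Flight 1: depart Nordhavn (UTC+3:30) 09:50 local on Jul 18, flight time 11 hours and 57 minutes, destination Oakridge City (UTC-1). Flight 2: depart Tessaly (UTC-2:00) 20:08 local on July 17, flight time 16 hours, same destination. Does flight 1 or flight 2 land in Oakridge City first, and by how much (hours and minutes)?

Flight 1 in UTC: 09:50 − 3:30 = 06:20 on Jul 18.
+11 hours and 57 minutes → arrive 18:17 UTC on Jul 18.
Flight 2 in UTC: 20:08 + 2:00 = 22:08 on Jul 17.
+16 hours → arrive 14:08 UTC on Jul 18.
Flight 2 lands earlier by 4 hours 9 minutes.

the second, by 4 hours 9 minutes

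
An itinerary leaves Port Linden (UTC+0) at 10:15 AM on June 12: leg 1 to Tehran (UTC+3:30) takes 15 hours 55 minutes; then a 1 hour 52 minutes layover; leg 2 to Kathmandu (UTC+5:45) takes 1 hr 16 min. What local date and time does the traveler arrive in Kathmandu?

11:03 AM on June 13

Port Linden is at UTC+0, so departure is already 10:15 AM UTC on Jun 12.
Add 15 hours and 55 minutes leg 1 → 2:10 AM UTC (Jun 13).
Add 1 hour 52 minutes layover in Tehran → 4:02 AM UTC.
Add 1 hour 16 minutes leg 2 → 5:18 AM UTC.
Kathmandu is UTC+5:45, so local arrival = 5:18 AM + 5:45 = 11:03 AM on Jun 13.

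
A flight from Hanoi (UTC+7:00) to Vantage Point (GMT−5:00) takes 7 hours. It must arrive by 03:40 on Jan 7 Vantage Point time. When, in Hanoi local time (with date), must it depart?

Target arrival in UTC: 03:40 + 5:00 = 08:40 on Jan 7.
Subtract 7 hours → departure 01:40 UTC on Jan 7.
Hanoi is UTC+7:00: 01:40 + 7:00 = 08:40 on Jan 7.

08:40 on Jan 7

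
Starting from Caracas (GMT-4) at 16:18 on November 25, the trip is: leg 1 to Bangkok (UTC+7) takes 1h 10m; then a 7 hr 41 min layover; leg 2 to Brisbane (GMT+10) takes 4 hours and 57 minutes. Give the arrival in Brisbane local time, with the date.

Convert departure to UTC: 16:18 + 4:00 = 20:18 UTC on Nov 25.
Add 1 hour 10 minutes leg 1 → 21:28 UTC.
Add 7 hours 41 minutes layover in Bangkok → 05:09 UTC (Nov 26).
Add 4 hours 57 minutes leg 2 → 10:06 UTC.
Brisbane is UTC+10:00, so local arrival = 10:06 + 10:00 = 20:06 on Nov 26.

20:06 on November 26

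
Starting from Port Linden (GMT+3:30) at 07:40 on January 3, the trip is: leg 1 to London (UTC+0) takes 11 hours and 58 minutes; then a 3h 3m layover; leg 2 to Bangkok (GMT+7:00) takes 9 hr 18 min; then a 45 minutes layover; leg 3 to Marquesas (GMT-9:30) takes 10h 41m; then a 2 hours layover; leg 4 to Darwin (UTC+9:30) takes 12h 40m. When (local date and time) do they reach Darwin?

Convert departure to UTC: 07:40 − 3:30 = 04:10 UTC on Jan 3.
Add 11 hours 58 minutes leg 1 → 16:08 UTC.
Add 3 hours 3 minutes layover in London → 19:11 UTC.
Add 9 hours 18 minutes leg 2 → 04:29 UTC (Jan 4).
Add 45 minutes layover in Bangkok → 05:14 UTC.
Add 10 hours 41 minutes leg 3 → 15:55 UTC.
Add 2 hours layover in Marquesas → 17:55 UTC.
Add 12 hours and 40 minutes leg 4 → 06:35 UTC (Jan 5).
Darwin is UTC+9:30, so local arrival = 06:35 + 9:30 = 16:05 on Jan 5.

16:05 on Jan 5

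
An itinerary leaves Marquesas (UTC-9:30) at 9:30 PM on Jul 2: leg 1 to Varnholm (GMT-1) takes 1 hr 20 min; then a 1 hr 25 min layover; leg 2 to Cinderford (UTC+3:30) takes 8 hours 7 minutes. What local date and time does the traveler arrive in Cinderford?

9:22 PM on July 3

Convert departure to UTC: 9:30 PM + 9:30 = 7:00 AM UTC on Jul 3.
Add 1 hour and 20 minutes leg 1 → 8:20 AM UTC.
Add 1 hour 25 minutes layover in Varnholm → 9:45 AM UTC.
Add 8 hours and 7 minutes leg 2 → 5:52 PM UTC.
Cinderford is UTC+3:30, so local arrival = 5:52 PM + 3:30 = 9:22 PM on Jul 3.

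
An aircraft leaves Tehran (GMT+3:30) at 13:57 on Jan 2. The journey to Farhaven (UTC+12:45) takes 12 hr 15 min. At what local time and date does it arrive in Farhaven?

11:27 on January 3

Convert departure to UTC: 13:57 − 3:30 = 10:27 UTC on Jan 2.
Add 12 hours and 15 minutes travel time → 22:42 UTC.
Farhaven is UTC+12:45, so local arrival = 22:42 + 12:45 = 11:27 on Jan 3.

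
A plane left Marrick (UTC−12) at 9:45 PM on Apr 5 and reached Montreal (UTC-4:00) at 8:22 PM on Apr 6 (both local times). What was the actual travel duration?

Departure in UTC: 9:45 PM + 12:00 = 9:45 AM on Apr 6.
Arrival in UTC: 8:22 PM + 4:00 = 12:22 AM on Apr 7.
Elapsed = 12:22 AM − 9:45 AM (+1 day) = 14 hours 37 minutes.

14 hours 37 minutes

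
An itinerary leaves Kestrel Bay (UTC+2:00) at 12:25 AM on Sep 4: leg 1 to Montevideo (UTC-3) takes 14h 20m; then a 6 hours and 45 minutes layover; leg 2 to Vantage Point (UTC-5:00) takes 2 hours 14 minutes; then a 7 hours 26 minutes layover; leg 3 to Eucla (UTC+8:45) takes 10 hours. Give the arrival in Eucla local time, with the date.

11:55 PM on September 5

Convert departure to UTC: 12:25 AM − 2:00 = 10:25 PM UTC on Sep 3.
Add 14 hours and 20 minutes leg 1 → 12:45 PM UTC (Sep 4).
Add 6 hours 45 minutes layover in Montevideo → 7:30 PM UTC.
Add 2 hours and 14 minutes leg 2 → 9:44 PM UTC.
Add 7 hours and 26 minutes layover in Vantage Point → 5:10 AM UTC (Sep 5).
Add 10 hours leg 3 → 3:10 PM UTC.
Eucla is UTC+8:45, so local arrival = 3:10 PM + 8:45 = 11:55 PM on Sep 5.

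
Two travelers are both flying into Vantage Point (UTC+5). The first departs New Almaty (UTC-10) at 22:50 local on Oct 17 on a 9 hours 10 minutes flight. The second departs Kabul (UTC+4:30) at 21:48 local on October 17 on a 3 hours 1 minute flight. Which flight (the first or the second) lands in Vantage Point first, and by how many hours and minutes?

the second, by 21 hours 41 minutes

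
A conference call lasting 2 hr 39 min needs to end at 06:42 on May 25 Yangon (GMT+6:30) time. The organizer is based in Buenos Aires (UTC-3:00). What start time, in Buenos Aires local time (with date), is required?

18:33 on May 24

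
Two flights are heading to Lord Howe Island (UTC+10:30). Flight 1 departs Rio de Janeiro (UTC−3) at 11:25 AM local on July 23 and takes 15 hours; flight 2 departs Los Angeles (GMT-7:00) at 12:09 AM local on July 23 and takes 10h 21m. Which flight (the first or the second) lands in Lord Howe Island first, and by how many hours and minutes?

the second, by 11 hours 55 minutes

Flight 1 in UTC: 11:25 AM + 3:00 = 2:25 PM on Jul 23.
+15 hours → arrive 5:25 AM UTC on Jul 24.
Flight 2 in UTC: 12:09 AM + 7:00 = 7:09 AM on Jul 23.
+10 hours 21 minutes → arrive 5:30 PM UTC on Jul 23.
Flight 2 lands earlier by 11 hours 55 minutes.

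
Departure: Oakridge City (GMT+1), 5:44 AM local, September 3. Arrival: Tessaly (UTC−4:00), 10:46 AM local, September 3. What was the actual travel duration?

10 hours 2 minutes

Departure in UTC: 5:44 AM − 1:00 = 4:44 AM on Sep 3.
Arrival in UTC: 10:46 AM + 4:00 = 2:46 PM on Sep 3.
Elapsed = 2:46 PM − 4:44 AM = 10 hours 2 minutes.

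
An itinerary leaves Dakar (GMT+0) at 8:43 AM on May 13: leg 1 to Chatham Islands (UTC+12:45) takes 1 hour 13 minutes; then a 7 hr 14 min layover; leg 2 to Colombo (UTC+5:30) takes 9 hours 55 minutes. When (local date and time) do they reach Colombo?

8:35 AM on May 14

Dakar is at UTC+0, so departure is already 8:43 AM UTC on May 13.
Add 1 hour 13 minutes leg 1 → 9:56 AM UTC.
Add 7 hours and 14 minutes layover in Chatham Islands → 5:10 PM UTC.
Add 9 hours 55 minutes leg 2 → 3:05 AM UTC (May 14).
Colombo is UTC+5:30, so local arrival = 3:05 AM + 5:30 = 8:35 AM on May 14.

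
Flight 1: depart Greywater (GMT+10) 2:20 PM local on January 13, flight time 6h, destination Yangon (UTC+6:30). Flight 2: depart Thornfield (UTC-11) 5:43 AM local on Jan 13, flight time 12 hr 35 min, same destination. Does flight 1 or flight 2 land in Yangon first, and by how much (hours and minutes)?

the first, by 18 hours 58 minutes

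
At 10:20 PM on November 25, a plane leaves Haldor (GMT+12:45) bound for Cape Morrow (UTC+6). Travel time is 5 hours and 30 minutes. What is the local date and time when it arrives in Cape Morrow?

Convert departure to UTC: 10:20 PM − 12:45 = 9:35 AM UTC on Nov 25.
Add 5 hours 30 minutes travel time → 3:05 PM UTC.
Cape Morrow is UTC+6:00, so local arrival = 3:05 PM + 6:00 = 9:05 PM on Nov 25.

9:05 PM on November 25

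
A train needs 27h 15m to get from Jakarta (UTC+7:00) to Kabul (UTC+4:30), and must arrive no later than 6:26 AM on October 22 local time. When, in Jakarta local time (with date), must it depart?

Target arrival in UTC: 6:26 AM − 4:30 = 1:56 AM on Oct 22.
Subtract 27 hours and 15 minutes → departure 10:41 PM UTC on Oct 20.
Jakarta is UTC+7:00: 10:41 PM + 7:00 = 5:41 AM on Oct 21.

5:41 AM on October 21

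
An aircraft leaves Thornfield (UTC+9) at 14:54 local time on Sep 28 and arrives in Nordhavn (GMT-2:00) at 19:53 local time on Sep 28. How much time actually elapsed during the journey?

Departure in UTC: 14:54 − 9:00 = 05:54 on Sep 28.
Arrival in UTC: 19:53 + 2:00 = 21:53 on Sep 28.
Elapsed = 21:53 − 05:54 = 15 hours 59 minutes.

15 hours 59 minutes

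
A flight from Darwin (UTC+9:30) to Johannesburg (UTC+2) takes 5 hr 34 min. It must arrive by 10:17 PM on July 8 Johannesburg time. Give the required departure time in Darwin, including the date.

Target arrival in UTC: 10:17 PM − 2:00 = 8:17 PM on Jul 8.
Subtract 5 hours and 34 minutes → departure 2:43 PM UTC on Jul 8.
Darwin is UTC+9:30: 2:43 PM + 9:30 = 12:13 AM on Jul 9.

12:13 AM on July 9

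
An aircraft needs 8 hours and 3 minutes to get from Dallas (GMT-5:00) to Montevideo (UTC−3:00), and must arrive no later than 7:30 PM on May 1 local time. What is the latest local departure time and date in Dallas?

9:27 AM on May 1

Target arrival in UTC: 7:30 PM + 3:00 = 10:30 PM on May 1.
Subtract 8 hours 3 minutes → departure 2:27 PM UTC on May 1.
Dallas is UTC−5:00: 2:27 PM − 5:00 = 9:27 AM on May 1.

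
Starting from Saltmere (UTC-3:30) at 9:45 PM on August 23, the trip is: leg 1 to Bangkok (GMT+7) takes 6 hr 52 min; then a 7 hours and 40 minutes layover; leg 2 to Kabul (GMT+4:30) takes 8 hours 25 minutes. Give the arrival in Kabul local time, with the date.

Convert departure to UTC: 9:45 PM + 3:30 = 1:15 AM UTC on Aug 24.
Add 6 hours 52 minutes leg 1 → 8:07 AM UTC.
Add 7 hours and 40 minutes layover in Bangkok → 3:47 PM UTC.
Add 8 hours 25 minutes leg 2 → 12:12 AM UTC (Aug 25).
Kabul is UTC+4:30, so local arrival = 12:12 AM + 4:30 = 4:42 AM on Aug 25.

4:42 AM on Aug 25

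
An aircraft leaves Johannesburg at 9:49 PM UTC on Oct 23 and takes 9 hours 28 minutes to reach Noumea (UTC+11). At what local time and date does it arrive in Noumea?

6:17 PM on October 24

Departure is given in UTC: 9:49 PM on Oct 23.
Add 9 hours and 28 minutes → 7:17 AM UTC (Oct 24).
Noumea is UTC+11:00: 7:17 AM + 11:00 = 6:17 PM on Oct 24.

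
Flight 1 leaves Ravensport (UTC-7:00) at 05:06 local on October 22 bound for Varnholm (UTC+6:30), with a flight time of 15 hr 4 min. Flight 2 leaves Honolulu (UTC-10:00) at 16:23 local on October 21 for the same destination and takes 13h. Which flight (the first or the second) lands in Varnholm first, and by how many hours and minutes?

Flight 1 in UTC: 05:06 + 7:00 = 12:06 on Oct 22.
+15 hours 4 minutes → arrive 03:10 UTC on Oct 23.
Flight 2 in UTC: 16:23 + 10:00 = 02:23 on Oct 22.
+13 hours → arrive 15:23 UTC on Oct 22.
Flight 2 lands earlier by 11 hours 47 minutes.

the second, by 11 hours 47 minutes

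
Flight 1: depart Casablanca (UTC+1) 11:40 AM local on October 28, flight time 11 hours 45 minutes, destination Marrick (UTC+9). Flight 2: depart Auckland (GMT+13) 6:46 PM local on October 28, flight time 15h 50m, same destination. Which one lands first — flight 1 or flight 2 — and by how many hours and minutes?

the second, by 49 minutes

Flight 1 in UTC: 11:40 AM − 1:00 = 10:40 AM on Oct 28.
+11 hours 45 minutes → arrive 10:25 PM UTC on Oct 28.
Flight 2 in UTC: 6:46 PM − 13:00 = 5:46 AM on Oct 28.
+15 hours and 50 minutes → arrive 9:36 PM UTC on Oct 28.
Flight 2 lands earlier by 49 minutes.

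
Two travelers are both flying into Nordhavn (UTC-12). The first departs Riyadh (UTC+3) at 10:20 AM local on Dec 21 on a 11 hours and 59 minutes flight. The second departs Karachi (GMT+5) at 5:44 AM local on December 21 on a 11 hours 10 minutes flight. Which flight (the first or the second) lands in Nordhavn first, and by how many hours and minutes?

the second, by 7 hours 25 minutes

Flight 1 in UTC: 10:20 AM − 3:00 = 7:20 AM on Dec 21.
+11 hours 59 minutes → arrive 7:19 PM UTC on Dec 21.
Flight 2 in UTC: 5:44 AM − 5:00 = 12:44 AM on Dec 21.
+11 hours 10 minutes → arrive 11:54 AM UTC on Dec 21.
Flight 2 lands earlier by 7 hours 25 minutes.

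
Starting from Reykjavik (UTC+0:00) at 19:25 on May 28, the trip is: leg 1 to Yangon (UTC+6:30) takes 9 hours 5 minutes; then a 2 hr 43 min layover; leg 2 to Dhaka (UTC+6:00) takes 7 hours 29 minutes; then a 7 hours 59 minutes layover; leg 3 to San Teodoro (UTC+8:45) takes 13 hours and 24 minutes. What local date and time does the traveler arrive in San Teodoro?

20:50 on May 30

Reykjavik is at UTC+0, so departure is already 19:25 UTC on May 28.
Add 9 hours and 5 minutes leg 1 → 04:30 UTC (May 29).
Add 2 hours 43 minutes layover in Yangon → 07:13 UTC.
Add 7 hours and 29 minutes leg 2 → 14:42 UTC.
Add 7 hours and 59 minutes layover in Dhaka → 22:41 UTC.
Add 13 hours and 24 minutes leg 3 → 12:05 UTC (May 30).
San Teodoro is UTC+8:45, so local arrival = 12:05 + 8:45 = 20:50 on May 30.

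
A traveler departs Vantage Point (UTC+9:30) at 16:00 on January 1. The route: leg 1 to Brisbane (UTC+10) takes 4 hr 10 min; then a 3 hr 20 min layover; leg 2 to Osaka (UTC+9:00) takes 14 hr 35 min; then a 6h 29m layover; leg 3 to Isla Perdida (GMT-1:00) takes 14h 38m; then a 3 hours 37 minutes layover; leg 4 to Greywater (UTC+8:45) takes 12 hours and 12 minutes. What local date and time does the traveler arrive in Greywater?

Convert departure to UTC: 16:00 − 9:30 = 06:30 UTC on Jan 1.
Add 4 hours 10 minutes leg 1 → 10:40 UTC.
Add 3 hours 20 minutes layover in Brisbane → 14:00 UTC.
Add 14 hours 35 minutes leg 2 → 04:35 UTC (Jan 2).
Add 6 hours 29 minutes layover in Osaka → 11:04 UTC.
Add 14 hours 38 minutes leg 3 → 01:42 UTC (Jan 3).
Add 3 hours 37 minutes layover in Isla Perdida → 05:19 UTC.
Add 12 hours and 12 minutes leg 4 → 17:31 UTC.
Greywater is UTC+8:45, so local arrival = 17:31 + 8:45 = 02:16 on Jan 4.

02:16 on January 4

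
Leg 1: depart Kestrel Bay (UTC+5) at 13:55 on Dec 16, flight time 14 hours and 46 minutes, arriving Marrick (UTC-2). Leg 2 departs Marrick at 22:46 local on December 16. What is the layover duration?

1 hour 5 minutes

Convert departure to UTC: 13:55 − 5:00 = 08:55 UTC on Dec 16.
Add 14 hours and 46 minutes flight time → 23:41 UTC.
Marrick is UTC−2:00, so local arrival = 23:41 − 2:00 = 21:41 on Dec 16.
Layover = 22:46 − 21:41 = 1 hour 5 minutes.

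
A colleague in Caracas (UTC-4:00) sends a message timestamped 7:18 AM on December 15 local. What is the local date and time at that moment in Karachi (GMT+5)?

In UTC: 7:18 AM + 4:00 = 11:18 AM on Dec 15.
Karachi is UTC+5:00: 11:18 AM + 5:00 = 4:18 PM on Dec 15.

4:18 PM on December 15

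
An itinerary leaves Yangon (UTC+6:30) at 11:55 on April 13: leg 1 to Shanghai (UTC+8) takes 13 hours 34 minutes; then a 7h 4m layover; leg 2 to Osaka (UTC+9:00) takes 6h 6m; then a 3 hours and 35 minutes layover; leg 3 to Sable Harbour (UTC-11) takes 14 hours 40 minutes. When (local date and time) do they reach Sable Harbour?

Convert departure to UTC: 11:55 − 6:30 = 05:25 UTC on Apr 13.
Add 13 hours and 34 minutes leg 1 → 18:59 UTC.
Add 7 hours and 4 minutes layover in Shanghai → 02:03 UTC (Apr 14).
Add 6 hours and 6 minutes leg 2 → 08:09 UTC.
Add 3 hours 35 minutes layover in Osaka → 11:44 UTC.
Add 14 hours 40 minutes leg 3 → 02:24 UTC (Apr 15).
Sable Harbour is UTC−11:00, so local arrival = 02:24 − 11:00 = 15:24 on Apr 14.

15:24 on Apr 14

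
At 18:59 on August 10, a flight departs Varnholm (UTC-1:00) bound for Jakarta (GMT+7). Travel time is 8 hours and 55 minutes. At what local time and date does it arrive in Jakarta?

11:54 on August 11

Convert departure to UTC: 18:59 + 1:00 = 19:59 UTC on Aug 10.
Add 8 hours 55 minutes travel time → 04:54 UTC (Aug 11).
Jakarta is UTC+7:00, so local arrival = 04:54 + 7:00 = 11:54 on Aug 11.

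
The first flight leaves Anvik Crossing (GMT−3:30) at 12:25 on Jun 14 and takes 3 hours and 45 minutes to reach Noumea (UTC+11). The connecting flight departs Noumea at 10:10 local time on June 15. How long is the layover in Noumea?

Convert departure to UTC: 12:25 + 3:30 = 15:55 UTC on Jun 14.
Add 3 hours and 45 minutes flight time → 19:40 UTC.
Noumea is UTC+11:00, so local arrival = 19:40 + 11:00 = 06:40 on Jun 15.
Layover = 10:10 − 06:40 = 3 hours 30 minutes.

3 hours 30 minutes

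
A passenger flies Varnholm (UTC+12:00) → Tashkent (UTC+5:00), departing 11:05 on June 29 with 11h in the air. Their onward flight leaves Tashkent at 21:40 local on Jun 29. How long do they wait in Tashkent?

6 hours 35 minutes

Convert departure to UTC: 11:05 − 12:00 = 23:05 UTC on Jun 28.
Add 11 hours flight time → 10:05 UTC (Jun 29).
Tashkent is UTC+5:00, so local arrival = 10:05 + 5:00 = 15:05 on Jun 29.
Layover = 21:40 − 15:05 = 6 hours 35 minutes.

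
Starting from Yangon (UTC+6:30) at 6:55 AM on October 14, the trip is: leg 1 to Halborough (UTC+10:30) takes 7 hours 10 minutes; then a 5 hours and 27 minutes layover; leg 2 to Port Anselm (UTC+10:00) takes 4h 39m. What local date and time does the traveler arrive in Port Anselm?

Convert departure to UTC: 6:55 AM − 6:30 = 12:25 AM UTC on Oct 14.
Add 7 hours and 10 minutes leg 1 → 7:35 AM UTC.
Add 5 hours and 27 minutes layover in Halborough → 1:02 PM UTC.
Add 4 hours 39 minutes leg 2 → 5:41 PM UTC.
Port Anselm is UTC+10:00, so local arrival = 5:41 PM + 10:00 = 3:41 AM on Oct 15.

3:41 AM on October 15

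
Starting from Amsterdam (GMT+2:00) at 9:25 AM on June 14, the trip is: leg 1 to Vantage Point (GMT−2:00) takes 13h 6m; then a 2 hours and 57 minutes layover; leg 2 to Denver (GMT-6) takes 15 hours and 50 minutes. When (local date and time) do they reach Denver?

Convert departure to UTC: 9:25 AM − 2:00 = 7:25 AM UTC on Jun 14.
Add 13 hours 6 minutes leg 1 → 8:31 PM UTC.
Add 2 hours 57 minutes layover in Vantage Point → 11:28 PM UTC.
Add 15 hours and 50 minutes leg 2 → 3:18 PM UTC (Jun 15).
Denver is UTC−6:00, so local arrival = 3:18 PM − 6:00 = 9:18 AM on Jun 15.

9:18 AM on June 15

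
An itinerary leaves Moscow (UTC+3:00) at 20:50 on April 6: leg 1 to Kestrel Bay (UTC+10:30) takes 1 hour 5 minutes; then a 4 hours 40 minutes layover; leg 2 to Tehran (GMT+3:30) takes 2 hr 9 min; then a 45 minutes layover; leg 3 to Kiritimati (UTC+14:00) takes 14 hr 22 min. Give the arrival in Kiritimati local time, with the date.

Convert departure to UTC: 20:50 − 3:00 = 17:50 UTC on Apr 6.
Add 1 hour and 5 minutes leg 1 → 18:55 UTC.
Add 4 hours 40 minutes layover in Kestrel Bay → 23:35 UTC.
Add 2 hours and 9 minutes leg 2 → 01:44 UTC (Apr 7).
Add 45 minutes layover in Tehran → 02:29 UTC.
Add 14 hours 22 minutes leg 3 → 16:51 UTC.
Kiritimati is UTC+14:00, so local arrival = 16:51 + 14:00 = 06:51 on Apr 8.

06:51 on April 8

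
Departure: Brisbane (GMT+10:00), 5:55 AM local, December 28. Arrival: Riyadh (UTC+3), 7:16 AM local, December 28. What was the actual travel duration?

Riyadh is 7:00 behind Brisbane.
Clock-face elapsed time (ignoring zones) is 1 hour 21 minutes.
Actual elapsed = 1 hour 21 minutes + 7:00 = 8 hours 21 minutes.

8 hours 21 minutes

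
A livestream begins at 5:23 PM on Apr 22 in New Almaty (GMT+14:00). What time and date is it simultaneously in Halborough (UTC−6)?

9:23 PM on April 21

In UTC: 5:23 PM − 14:00 = 3:23 AM on Apr 22.
Halborough is UTC−6:00: 3:23 AM − 6:00 = 9:23 PM on Apr 21.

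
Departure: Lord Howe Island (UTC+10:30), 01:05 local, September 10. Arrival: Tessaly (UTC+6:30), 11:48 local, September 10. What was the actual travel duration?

14 hours 43 minutes

Tessaly is 4:00 behind Lord Howe Island.
Clock-face elapsed time (ignoring zones) is 10 hours 43 minutes.
Actual elapsed = 10 hours 43 minutes + 4:00 = 14 hours 43 minutes.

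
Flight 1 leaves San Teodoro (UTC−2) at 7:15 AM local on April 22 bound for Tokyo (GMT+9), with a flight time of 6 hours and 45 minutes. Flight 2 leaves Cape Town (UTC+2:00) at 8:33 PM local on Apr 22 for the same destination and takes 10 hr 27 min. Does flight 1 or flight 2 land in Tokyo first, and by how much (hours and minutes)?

Flight 1 in UTC: 7:15 AM + 2:00 = 9:15 AM on Apr 22.
+6 hours 45 minutes → arrive 4:00 PM UTC on Apr 22.
Flight 2 in UTC: 8:33 PM − 2:00 = 6:33 PM on Apr 22.
+10 hours 27 minutes → arrive 5:00 AM UTC on Apr 23.
Flight 1 lands earlier by 13 hours.

the first, by 13 hours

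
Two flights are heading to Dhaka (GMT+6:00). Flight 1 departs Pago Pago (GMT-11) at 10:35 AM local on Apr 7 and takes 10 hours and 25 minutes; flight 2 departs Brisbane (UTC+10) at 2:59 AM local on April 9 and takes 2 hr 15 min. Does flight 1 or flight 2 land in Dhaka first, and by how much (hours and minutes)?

the first, by 11 hours 14 minutes

Flight 1 in UTC: 10:35 AM + 11:00 = 9:35 PM on Apr 7.
+10 hours 25 minutes → arrive 8:00 AM UTC on Apr 8.
Flight 2 in UTC: 2:59 AM − 10:00 = 4:59 PM on Apr 8.
+2 hours and 15 minutes → arrive 7:14 PM UTC on Apr 8.
Flight 1 lands earlier by 11 hours 14 minutes.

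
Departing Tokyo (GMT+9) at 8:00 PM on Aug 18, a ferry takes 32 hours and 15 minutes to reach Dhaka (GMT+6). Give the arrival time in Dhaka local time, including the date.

Dhaka is 3:00 behind Tokyo.
After 32 hours 15 minutes it is 4:15 AM (Aug 20) in Tokyo.
Shift by the zone difference: 4:15 AM − 3:00 = 1:15 AM on Aug 20 in Dhaka.

1:15 AM on August 20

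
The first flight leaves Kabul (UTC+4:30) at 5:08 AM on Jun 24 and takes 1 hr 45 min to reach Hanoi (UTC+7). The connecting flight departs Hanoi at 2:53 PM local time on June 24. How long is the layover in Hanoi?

Convert departure to UTC: 5:08 AM − 4:30 = 12:38 AM UTC on Jun 24.
Add 1 hour 45 minutes flight time → 2:23 AM UTC.
Hanoi is UTC+7:00, so local arrival = 2:23 AM + 7:00 = 9:23 AM on Jun 24.
Layover = 2:53 PM − 9:23 AM = 5 hours 30 minutes.

5 hours 30 minutes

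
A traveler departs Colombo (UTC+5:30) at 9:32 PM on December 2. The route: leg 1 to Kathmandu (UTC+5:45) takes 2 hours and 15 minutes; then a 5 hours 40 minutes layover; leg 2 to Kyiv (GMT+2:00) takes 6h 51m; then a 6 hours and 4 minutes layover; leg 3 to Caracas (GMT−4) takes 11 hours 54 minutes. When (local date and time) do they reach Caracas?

Convert departure to UTC: 9:32 PM − 5:30 = 4:02 PM UTC on Dec 2.
Add 2 hours and 15 minutes leg 1 → 6:17 PM UTC.
Add 5 hours and 40 minutes layover in Kathmandu → 11:57 PM UTC.
Add 6 hours 51 minutes leg 2 → 6:48 AM UTC (Dec 3).
Add 6 hours 4 minutes layover in Kyiv → 12:52 PM UTC.
Add 11 hours and 54 minutes leg 3 → 12:46 AM UTC (Dec 4).
Caracas is UTC−4:00, so local arrival = 12:46 AM − 4:00 = 8:46 PM on Dec 3.

8:46 PM on December 3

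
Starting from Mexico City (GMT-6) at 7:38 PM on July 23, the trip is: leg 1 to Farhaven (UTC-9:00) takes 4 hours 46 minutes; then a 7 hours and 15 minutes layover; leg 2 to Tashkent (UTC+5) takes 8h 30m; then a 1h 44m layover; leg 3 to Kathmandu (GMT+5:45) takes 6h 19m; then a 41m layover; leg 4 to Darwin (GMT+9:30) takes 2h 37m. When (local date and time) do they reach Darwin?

Convert departure to UTC: 7:38 PM + 6:00 = 1:38 AM UTC on Jul 24.
Add 4 hours 46 minutes leg 1 → 6:24 AM UTC.
Add 7 hours 15 minutes layover in Farhaven → 1:39 PM UTC.
Add 8 hours 30 minutes leg 2 → 10:09 PM UTC.
Add 1 hour and 44 minutes layover in Tashkent → 11:53 PM UTC.
Add 6 hours and 19 minutes leg 3 → 6:12 AM UTC (Jul 25).
Add 41 minutes layover in Kathmandu → 6:53 AM UTC.
Add 2 hours 37 minutes leg 4 → 9:30 AM UTC.
Darwin is UTC+9:30, so local arrival = 9:30 AM + 9:30 = 7:00 PM on Jul 25.

7:00 PM on July 25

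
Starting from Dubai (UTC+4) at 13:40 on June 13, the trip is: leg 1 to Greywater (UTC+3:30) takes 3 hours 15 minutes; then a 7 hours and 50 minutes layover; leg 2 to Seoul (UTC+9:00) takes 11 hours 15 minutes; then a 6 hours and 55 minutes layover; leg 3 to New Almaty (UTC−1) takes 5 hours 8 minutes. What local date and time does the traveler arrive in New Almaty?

Convert departure to UTC: 13:40 − 4:00 = 09:40 UTC on Jun 13.
Add 3 hours and 15 minutes leg 1 → 12:55 UTC.
Add 7 hours 50 minutes layover in Greywater → 20:45 UTC.
Add 11 hours and 15 minutes leg 2 → 08:00 UTC (Jun 14).
Add 6 hours 55 minutes layover in Seoul → 14:55 UTC.
Add 5 hours 8 minutes leg 3 → 20:03 UTC.
New Almaty is UTC−1:00, so local arrival = 20:03 − 1:00 = 19:03 on Jun 14.

19:03 on June 14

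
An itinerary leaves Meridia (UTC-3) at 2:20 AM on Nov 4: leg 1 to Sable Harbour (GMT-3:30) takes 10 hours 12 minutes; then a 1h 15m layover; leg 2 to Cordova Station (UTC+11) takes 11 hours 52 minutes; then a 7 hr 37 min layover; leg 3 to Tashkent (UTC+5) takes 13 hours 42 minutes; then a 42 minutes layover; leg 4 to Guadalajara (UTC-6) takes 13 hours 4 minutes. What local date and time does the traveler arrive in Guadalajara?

Convert departure to UTC: 2:20 AM + 3:00 = 5:20 AM UTC on Nov 4.
Add 10 hours 12 minutes leg 1 → 3:32 PM UTC.
Add 1 hour 15 minutes layover in Sable Harbour → 4:47 PM UTC.
Add 11 hours and 52 minutes leg 2 → 4:39 AM UTC (Nov 5).
Add 7 hours and 37 minutes layover in Cordova Station → 12:16 PM UTC.
Add 13 hours and 42 minutes leg 3 → 1:58 AM UTC (Nov 6).
Add 42 minutes layover in Tashkent → 2:40 AM UTC.
Add 13 hours 4 minutes leg 4 → 3:44 PM UTC.
Guadalajara is UTC−6:00, so local arrival = 3:44 PM − 6:00 = 9:44 AM on Nov 6.

9:44 AM on November 6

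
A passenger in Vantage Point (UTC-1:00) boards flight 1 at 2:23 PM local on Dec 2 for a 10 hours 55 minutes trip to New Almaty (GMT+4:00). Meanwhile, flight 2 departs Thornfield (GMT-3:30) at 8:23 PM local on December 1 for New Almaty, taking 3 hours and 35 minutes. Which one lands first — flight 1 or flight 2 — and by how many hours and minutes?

the second, by 22 hours 50 minutes

Flight 1 in UTC: 2:23 PM + 1:00 = 3:23 PM on Dec 2.
+10 hours 55 minutes → arrive 2:18 AM UTC on Dec 3.
Flight 2 in UTC: 8:23 PM + 3:30 = 11:53 PM on Dec 1.
+3 hours and 35 minutes → arrive 3:28 AM UTC on Dec 2.
Flight 2 lands earlier by 22 hours 50 minutes.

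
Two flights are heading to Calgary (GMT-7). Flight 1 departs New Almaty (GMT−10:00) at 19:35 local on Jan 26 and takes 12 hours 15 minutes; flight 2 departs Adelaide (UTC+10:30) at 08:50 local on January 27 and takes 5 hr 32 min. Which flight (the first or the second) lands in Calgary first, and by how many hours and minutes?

Flight 1 in UTC: 19:35 + 10:00 = 05:35 on Jan 27.
+12 hours and 15 minutes → arrive 17:50 UTC on Jan 27.
Flight 2 in UTC: 08:50 − 10:30 = 22:20 on Jan 26.
+5 hours and 32 minutes → arrive 03:52 UTC on Jan 27.
Flight 2 lands earlier by 13 hours 58 minutes.

the second, by 13 hours 58 minutes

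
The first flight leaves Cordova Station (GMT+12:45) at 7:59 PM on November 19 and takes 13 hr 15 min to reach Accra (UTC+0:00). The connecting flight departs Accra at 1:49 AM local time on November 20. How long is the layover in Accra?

5 hours 20 minutes

Convert departure to UTC: 7:59 PM − 12:45 = 7:14 AM UTC on Nov 19.
Add 13 hours and 15 minutes flight time → 8:29 PM UTC.
Accra is UTC+0, so local arrival is the same: 8:29 PM on Nov 19.
Layover = 1:49 AM − 8:29 PM (+1 day) = 5 hours 20 minutes.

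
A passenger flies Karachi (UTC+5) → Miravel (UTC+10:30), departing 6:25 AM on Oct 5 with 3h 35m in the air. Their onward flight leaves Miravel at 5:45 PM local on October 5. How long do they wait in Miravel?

Convert departure to UTC: 6:25 AM − 5:00 = 1:25 AM UTC on Oct 5.
Add 3 hours 35 minutes flight time → 5:00 AM UTC.
Miravel is UTC+10:30, so local arrival = 5:00 AM + 10:30 = 3:30 PM on Oct 5.
Layover = 5:45 PM − 3:30 PM = 2 hours 15 minutes.

2 hours 15 minutes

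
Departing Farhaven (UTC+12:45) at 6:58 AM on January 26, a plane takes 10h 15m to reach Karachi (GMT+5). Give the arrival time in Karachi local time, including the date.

Convert departure to UTC: 6:58 AM − 12:45 = 6:13 PM UTC on Jan 25.
Add 10 hours 15 minutes travel time → 4:28 AM UTC (Jan 26).
Karachi is UTC+5:00, so local arrival = 4:28 AM + 5:00 = 9:28 AM on Jan 26.

9:28 AM on Jan 26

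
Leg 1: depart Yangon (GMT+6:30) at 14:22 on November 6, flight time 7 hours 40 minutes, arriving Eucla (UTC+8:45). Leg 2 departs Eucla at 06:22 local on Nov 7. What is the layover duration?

6 hours 5 minutes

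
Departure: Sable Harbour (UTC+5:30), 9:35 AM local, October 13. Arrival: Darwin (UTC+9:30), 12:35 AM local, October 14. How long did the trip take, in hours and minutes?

Departure in UTC: 9:35 AM − 5:30 = 4:05 AM on Oct 13.
Arrival in UTC: 12:35 AM − 9:30 = 3:05 PM on Oct 13.
Elapsed = 3:05 PM − 4:05 AM = 11 hours.

11 hours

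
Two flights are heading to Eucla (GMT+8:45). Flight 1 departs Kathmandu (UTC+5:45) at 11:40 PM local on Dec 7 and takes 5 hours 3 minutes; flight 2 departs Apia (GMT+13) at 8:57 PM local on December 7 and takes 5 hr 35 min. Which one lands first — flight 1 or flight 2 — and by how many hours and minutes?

Flight 1 in UTC: 11:40 PM − 5:45 = 5:55 PM on Dec 7.
+5 hours 3 minutes → arrive 10:58 PM UTC on Dec 7.
Flight 2 in UTC: 8:57 PM − 13:00 = 7:57 AM on Dec 7.
+5 hours and 35 minutes → arrive 1:32 PM UTC on Dec 7.
Flight 2 lands earlier by 9 hours 26 minutes.

the second, by 9 hours 26 minutes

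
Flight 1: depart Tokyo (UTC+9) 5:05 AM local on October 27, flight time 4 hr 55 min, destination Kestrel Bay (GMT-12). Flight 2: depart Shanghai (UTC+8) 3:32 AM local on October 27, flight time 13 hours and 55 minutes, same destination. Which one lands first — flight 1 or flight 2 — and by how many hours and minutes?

the first, by 8 hours 27 minutes

Flight 1 in UTC: 5:05 AM − 9:00 = 8:05 PM on Oct 26.
+4 hours 55 minutes → arrive 1:00 AM UTC on Oct 27.
Flight 2 in UTC: 3:32 AM − 8:00 = 7:32 PM on Oct 26.
+13 hours 55 minutes → arrive 9:27 AM UTC on Oct 27.
Flight 1 lands earlier by 8 hours 27 minutes.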